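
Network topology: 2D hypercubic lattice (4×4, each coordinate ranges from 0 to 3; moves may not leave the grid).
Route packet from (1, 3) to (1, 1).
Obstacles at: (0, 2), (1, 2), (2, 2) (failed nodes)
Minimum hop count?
6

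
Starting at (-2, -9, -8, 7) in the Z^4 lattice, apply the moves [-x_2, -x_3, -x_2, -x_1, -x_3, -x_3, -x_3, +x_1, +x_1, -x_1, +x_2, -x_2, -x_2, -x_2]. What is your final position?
(-2, -13, -12, 7)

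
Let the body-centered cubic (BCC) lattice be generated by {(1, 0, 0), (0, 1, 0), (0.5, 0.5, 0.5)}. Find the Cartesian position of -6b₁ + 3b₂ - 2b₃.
(-7, 2, -1)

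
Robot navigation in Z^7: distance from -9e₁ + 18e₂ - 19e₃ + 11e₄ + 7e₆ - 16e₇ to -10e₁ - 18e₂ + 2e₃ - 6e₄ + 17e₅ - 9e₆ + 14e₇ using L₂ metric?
58.9237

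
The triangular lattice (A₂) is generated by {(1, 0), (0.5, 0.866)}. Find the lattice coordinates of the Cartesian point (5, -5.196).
8b₁ - 6b₂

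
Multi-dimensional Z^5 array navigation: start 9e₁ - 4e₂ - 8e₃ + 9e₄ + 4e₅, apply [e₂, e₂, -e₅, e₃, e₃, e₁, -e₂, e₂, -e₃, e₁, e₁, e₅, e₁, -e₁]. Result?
(12, -2, -7, 9, 4)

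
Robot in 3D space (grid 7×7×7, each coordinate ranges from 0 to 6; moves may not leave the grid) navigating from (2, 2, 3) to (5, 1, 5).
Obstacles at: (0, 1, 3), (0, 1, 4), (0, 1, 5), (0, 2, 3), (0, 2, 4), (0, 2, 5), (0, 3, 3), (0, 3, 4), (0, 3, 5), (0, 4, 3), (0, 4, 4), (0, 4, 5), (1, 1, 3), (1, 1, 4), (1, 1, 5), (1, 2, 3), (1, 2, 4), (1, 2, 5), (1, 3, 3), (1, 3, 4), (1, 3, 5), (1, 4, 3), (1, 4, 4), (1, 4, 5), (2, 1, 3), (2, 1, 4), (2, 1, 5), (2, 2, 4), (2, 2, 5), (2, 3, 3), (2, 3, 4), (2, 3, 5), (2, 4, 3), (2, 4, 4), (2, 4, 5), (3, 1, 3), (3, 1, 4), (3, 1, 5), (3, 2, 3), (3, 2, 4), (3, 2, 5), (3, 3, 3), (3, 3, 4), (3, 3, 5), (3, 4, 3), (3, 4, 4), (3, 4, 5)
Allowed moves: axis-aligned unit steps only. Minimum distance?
8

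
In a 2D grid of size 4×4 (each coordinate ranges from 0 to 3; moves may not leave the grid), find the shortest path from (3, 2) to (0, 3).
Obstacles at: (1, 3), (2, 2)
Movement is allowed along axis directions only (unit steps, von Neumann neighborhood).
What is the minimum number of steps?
6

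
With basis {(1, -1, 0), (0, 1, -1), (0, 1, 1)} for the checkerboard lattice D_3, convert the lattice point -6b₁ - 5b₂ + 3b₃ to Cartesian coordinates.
(-6, 4, 8)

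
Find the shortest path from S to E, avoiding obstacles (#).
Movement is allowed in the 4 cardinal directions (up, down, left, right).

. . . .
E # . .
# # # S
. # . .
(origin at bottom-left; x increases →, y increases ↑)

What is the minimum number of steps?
6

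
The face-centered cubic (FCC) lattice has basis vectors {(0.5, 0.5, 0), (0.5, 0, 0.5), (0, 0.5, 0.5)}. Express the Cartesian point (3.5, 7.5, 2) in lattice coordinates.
9b₁ - 2b₂ + 6b₃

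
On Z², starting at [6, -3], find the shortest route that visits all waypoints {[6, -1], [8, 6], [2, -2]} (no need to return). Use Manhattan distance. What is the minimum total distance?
19
(one optimal route: (6, -3) → (2, -2) → (6, -1) → (8, 6))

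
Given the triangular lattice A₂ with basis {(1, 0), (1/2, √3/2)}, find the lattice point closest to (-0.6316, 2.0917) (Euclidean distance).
(-1, 1.732)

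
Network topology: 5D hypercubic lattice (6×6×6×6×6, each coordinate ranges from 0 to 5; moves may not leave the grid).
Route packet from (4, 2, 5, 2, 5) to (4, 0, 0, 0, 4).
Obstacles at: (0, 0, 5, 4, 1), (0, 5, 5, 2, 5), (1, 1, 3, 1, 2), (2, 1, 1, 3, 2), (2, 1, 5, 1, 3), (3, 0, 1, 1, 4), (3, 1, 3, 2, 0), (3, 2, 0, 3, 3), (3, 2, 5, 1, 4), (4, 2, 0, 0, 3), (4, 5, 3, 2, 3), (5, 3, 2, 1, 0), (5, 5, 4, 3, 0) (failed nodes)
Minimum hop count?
10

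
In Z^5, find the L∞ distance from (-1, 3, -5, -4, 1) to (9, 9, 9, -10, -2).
14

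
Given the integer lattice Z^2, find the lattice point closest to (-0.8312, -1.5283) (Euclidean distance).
(-1, -2)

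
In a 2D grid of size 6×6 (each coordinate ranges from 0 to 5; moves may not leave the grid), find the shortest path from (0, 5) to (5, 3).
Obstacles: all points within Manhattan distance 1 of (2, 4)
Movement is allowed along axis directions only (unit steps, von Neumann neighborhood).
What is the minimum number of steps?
9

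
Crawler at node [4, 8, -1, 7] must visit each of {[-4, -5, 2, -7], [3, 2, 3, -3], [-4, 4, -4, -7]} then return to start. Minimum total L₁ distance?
84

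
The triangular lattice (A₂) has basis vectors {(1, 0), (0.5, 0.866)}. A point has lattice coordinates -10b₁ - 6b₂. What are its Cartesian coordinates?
(-13, -5.196)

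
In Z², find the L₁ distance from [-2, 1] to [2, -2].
7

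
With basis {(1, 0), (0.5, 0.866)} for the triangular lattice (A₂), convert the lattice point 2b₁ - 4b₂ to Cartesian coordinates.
(0, -3.464)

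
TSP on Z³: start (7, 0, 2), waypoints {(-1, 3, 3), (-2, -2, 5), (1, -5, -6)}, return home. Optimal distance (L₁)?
56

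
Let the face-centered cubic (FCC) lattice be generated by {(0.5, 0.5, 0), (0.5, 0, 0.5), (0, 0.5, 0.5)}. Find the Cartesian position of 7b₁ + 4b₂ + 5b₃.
(5.5, 6, 4.5)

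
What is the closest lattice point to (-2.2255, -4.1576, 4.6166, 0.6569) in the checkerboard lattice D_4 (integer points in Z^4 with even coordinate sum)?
(-2, -4, 5, 1)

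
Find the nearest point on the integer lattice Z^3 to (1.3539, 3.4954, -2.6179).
(1, 3, -3)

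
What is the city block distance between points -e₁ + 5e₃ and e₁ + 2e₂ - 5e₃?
14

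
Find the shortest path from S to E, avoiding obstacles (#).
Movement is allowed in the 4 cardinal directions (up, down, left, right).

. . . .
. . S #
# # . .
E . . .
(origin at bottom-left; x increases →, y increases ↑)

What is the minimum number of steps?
4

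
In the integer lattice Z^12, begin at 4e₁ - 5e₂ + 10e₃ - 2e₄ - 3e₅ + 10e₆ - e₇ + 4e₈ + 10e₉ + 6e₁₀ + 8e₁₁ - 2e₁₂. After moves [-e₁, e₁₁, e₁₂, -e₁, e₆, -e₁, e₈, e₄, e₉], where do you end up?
(1, -5, 10, -1, -3, 11, -1, 5, 11, 6, 9, -1)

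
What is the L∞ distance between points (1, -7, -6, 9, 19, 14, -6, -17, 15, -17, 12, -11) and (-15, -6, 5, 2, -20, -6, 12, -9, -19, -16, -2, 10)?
39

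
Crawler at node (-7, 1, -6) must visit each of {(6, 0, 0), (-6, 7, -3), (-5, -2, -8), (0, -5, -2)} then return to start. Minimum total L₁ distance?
66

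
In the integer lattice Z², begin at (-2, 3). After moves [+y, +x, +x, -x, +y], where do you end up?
(-1, 5)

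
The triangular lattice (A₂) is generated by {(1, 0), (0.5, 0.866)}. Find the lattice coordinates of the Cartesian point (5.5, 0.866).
5b₁ + b₂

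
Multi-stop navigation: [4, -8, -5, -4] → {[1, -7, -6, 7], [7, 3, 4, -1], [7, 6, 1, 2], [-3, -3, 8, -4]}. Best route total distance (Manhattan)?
79
(one optimal route: (4, -8, -5, -4) → (1, -7, -6, 7) → (7, 6, 1, 2) → (7, 3, 4, -1) → (-3, -3, 8, -4))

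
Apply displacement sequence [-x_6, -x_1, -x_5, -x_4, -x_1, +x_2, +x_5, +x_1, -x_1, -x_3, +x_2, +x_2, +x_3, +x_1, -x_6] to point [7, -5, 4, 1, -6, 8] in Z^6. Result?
(6, -2, 4, 0, -6, 6)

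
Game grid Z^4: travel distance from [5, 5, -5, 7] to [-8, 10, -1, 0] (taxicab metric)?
29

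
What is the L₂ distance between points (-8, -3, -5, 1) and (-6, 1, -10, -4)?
8.3666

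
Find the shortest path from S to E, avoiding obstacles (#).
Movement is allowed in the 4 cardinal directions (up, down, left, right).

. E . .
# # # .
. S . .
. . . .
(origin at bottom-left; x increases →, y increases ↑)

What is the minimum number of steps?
6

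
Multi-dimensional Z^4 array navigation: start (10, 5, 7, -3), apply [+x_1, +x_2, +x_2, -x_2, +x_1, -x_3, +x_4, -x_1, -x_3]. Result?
(11, 6, 5, -2)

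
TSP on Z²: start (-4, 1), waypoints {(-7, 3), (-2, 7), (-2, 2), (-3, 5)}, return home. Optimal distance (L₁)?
22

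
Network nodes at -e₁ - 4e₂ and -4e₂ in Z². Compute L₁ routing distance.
1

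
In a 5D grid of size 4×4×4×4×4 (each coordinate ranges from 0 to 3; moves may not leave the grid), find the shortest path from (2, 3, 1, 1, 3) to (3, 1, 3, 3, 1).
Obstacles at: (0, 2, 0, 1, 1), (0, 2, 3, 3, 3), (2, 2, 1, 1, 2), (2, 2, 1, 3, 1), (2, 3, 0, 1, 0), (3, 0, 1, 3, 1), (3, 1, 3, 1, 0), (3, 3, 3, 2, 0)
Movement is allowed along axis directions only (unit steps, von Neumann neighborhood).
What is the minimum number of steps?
9
(one shortest path: (2, 3, 1, 1, 3) → (3, 3, 1, 1, 3) → (3, 2, 1, 1, 3) → (3, 1, 1, 1, 3) → (3, 1, 2, 1, 3) → (3, 1, 3, 1, 3) → (3, 1, 3, 2, 3) → (3, 1, 3, 3, 3) → (3, 1, 3, 3, 2) → (3, 1, 3, 3, 1))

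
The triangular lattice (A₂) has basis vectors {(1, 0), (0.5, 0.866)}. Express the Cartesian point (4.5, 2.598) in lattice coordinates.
3b₁ + 3b₂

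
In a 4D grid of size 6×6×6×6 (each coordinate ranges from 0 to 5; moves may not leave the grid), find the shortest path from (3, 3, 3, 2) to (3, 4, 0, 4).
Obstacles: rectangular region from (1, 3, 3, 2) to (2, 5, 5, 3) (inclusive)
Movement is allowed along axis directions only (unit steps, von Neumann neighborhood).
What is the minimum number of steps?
6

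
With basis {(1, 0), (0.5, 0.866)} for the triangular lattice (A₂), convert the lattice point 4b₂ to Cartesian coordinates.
(2, 3.464)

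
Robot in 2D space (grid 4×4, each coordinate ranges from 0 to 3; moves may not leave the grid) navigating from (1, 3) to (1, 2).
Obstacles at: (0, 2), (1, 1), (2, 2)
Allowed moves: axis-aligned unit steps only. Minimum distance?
1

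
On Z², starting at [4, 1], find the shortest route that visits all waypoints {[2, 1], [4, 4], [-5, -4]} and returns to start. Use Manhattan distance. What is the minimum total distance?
34
(one optimal route: (4, 1) → (2, 1) → (-5, -4) → (4, 4) → (4, 1))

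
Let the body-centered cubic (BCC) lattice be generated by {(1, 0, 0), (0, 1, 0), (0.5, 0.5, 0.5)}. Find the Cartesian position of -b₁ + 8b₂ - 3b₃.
(-2.5, 6.5, -1.5)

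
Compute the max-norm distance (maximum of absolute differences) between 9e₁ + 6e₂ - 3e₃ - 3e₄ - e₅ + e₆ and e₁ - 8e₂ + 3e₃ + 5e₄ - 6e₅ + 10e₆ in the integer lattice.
14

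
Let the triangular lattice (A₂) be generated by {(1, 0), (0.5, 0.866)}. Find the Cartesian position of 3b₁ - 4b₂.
(1, -3.464)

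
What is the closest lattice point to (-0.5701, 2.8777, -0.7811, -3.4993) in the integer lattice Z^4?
(-1, 3, -1, -3)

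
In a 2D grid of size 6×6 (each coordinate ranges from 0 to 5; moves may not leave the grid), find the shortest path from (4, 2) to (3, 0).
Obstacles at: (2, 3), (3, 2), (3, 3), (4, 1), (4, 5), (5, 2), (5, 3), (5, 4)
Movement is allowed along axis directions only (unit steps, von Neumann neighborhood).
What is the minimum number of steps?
11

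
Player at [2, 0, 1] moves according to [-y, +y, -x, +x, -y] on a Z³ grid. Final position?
(2, -1, 1)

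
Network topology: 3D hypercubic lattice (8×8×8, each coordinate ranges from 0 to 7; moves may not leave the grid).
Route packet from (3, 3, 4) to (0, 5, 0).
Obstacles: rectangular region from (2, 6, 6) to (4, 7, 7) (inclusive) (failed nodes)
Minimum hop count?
9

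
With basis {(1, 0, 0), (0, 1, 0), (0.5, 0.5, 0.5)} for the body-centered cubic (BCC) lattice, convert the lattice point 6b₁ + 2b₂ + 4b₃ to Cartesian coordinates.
(8, 4, 2)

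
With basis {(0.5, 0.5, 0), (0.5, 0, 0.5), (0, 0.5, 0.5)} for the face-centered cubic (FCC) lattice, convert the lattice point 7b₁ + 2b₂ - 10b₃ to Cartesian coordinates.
(4.5, -1.5, -4)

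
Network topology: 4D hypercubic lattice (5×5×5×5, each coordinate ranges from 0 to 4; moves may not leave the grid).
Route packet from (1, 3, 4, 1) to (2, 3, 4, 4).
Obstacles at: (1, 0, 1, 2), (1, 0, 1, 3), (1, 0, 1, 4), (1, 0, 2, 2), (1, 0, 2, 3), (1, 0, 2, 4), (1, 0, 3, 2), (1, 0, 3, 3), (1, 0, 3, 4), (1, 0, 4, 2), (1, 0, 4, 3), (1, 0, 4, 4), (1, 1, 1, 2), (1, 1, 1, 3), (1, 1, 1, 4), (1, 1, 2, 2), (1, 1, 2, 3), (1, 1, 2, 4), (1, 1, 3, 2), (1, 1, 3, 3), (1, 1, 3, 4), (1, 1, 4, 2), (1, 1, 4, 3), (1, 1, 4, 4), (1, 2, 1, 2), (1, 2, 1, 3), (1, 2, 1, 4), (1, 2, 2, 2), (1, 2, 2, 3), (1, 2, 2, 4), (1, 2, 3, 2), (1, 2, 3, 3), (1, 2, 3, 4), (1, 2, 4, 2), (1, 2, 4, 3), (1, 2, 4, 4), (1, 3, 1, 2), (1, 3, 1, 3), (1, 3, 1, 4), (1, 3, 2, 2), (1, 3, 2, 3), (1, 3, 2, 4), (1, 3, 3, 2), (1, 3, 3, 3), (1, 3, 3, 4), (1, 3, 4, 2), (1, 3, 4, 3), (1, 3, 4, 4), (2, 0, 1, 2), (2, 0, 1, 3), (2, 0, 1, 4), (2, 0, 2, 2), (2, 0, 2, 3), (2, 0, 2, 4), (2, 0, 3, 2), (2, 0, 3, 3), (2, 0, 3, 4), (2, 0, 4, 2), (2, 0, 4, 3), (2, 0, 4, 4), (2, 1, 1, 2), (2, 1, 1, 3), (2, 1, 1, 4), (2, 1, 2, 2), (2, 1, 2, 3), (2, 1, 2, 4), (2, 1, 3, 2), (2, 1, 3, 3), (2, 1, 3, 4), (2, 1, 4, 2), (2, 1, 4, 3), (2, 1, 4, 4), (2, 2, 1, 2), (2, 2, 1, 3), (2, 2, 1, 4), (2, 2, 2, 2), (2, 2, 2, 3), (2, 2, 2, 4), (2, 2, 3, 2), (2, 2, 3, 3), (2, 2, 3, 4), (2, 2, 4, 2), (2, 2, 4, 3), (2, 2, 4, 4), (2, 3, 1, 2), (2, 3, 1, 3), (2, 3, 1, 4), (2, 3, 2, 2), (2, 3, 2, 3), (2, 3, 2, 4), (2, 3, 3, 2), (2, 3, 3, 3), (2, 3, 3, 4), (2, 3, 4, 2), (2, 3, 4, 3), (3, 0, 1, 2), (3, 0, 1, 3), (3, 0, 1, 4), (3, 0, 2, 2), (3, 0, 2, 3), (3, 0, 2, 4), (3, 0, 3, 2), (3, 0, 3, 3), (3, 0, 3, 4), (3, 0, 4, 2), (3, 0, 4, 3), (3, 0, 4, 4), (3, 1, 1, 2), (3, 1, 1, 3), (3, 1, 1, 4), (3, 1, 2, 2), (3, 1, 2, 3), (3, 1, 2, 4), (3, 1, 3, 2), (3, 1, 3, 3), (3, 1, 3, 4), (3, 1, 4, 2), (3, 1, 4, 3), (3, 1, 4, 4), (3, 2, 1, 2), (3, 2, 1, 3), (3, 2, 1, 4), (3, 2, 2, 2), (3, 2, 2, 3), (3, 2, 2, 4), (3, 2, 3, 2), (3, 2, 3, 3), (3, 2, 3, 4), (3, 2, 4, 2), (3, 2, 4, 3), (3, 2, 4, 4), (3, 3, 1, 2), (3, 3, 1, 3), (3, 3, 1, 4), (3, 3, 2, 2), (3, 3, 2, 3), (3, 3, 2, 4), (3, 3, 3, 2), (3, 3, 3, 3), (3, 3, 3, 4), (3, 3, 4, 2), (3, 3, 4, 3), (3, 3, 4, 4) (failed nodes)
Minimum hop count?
6
(one shortest path: (1, 3, 4, 1) → (2, 3, 4, 1) → (2, 4, 4, 1) → (2, 4, 4, 2) → (2, 4, 4, 3) → (2, 4, 4, 4) → (2, 3, 4, 4))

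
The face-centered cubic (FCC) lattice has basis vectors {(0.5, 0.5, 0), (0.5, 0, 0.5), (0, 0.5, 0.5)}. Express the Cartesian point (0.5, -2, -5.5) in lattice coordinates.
4b₁ - 3b₂ - 8b₃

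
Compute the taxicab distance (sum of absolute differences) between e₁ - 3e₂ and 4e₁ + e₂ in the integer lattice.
7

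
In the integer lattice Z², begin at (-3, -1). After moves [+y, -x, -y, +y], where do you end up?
(-4, 0)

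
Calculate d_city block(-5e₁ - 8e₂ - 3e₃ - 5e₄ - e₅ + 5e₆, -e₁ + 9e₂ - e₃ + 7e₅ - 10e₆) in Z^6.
51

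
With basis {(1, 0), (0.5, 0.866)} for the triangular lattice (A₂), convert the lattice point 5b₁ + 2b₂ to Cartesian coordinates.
(6, 1.732)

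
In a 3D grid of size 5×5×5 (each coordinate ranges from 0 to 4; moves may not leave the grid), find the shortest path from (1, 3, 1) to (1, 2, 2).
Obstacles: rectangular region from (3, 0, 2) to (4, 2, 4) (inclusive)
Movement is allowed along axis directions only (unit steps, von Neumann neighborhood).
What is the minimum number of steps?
2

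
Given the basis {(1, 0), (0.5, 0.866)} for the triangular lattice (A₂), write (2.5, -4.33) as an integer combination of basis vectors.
5b₁ - 5b₂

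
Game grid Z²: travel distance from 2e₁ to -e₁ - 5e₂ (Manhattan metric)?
8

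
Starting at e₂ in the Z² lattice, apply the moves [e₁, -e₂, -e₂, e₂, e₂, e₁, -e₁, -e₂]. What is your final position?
(1, 0)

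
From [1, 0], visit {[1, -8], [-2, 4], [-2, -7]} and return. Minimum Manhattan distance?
30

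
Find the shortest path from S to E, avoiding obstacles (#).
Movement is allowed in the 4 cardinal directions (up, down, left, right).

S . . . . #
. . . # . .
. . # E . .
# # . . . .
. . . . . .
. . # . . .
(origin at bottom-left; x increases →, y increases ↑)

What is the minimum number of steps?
7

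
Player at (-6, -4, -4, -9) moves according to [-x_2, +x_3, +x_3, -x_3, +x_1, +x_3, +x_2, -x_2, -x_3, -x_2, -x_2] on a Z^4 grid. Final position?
(-5, -7, -3, -9)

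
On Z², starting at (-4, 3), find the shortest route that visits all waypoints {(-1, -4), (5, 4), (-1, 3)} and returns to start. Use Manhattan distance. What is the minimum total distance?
34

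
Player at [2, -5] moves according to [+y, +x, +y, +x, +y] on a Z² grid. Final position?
(4, -2)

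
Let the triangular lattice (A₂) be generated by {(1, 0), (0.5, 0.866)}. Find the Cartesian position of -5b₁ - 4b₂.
(-7, -3.464)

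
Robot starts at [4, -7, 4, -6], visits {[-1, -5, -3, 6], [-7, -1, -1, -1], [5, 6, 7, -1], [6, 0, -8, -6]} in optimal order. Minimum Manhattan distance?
94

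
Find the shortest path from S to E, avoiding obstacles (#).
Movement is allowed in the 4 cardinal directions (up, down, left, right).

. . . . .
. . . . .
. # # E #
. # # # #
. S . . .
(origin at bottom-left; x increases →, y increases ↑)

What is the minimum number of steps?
8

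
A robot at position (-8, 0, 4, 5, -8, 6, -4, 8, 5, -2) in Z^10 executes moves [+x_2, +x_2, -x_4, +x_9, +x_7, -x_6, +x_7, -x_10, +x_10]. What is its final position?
(-8, 2, 4, 4, -8, 5, -2, 8, 6, -2)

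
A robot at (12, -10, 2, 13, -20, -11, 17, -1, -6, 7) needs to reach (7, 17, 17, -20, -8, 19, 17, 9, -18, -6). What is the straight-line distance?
59.3717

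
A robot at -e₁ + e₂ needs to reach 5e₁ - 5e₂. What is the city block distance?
12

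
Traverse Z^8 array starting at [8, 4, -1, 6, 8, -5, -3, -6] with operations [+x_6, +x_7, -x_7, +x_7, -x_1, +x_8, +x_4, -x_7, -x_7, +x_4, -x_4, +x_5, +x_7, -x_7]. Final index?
(7, 4, -1, 7, 9, -4, -4, -5)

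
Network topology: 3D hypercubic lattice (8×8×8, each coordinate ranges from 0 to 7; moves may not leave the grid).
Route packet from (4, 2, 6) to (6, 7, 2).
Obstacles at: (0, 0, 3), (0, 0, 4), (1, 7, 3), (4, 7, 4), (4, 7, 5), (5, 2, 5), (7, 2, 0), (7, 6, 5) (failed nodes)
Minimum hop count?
11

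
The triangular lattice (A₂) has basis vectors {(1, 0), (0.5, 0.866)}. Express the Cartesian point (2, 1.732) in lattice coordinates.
b₁ + 2b₂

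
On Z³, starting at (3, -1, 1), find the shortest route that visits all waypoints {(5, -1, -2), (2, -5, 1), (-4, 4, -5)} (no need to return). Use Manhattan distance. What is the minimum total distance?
32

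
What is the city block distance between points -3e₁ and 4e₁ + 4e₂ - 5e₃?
16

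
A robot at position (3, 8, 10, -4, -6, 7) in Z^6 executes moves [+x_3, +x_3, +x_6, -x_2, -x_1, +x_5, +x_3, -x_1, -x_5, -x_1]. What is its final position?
(0, 7, 13, -4, -6, 8)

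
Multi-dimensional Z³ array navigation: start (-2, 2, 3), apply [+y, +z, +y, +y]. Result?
(-2, 5, 4)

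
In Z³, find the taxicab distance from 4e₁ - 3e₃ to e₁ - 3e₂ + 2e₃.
11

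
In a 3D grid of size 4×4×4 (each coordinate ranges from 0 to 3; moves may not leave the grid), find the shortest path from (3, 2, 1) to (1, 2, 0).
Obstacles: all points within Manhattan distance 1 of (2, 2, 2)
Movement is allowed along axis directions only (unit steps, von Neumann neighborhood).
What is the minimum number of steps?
3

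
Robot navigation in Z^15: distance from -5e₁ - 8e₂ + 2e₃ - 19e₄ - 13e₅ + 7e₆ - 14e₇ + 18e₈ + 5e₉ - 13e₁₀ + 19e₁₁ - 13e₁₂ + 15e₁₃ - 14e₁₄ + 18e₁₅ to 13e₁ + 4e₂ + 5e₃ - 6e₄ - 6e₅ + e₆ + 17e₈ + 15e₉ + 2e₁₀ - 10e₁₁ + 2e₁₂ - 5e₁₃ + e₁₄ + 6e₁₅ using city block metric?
190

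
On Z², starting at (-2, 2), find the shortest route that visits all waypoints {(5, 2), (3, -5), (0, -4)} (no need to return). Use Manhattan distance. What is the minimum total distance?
20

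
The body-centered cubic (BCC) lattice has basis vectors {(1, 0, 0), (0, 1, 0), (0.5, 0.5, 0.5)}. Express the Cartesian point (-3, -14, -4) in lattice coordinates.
b₁ - 10b₂ - 8b₃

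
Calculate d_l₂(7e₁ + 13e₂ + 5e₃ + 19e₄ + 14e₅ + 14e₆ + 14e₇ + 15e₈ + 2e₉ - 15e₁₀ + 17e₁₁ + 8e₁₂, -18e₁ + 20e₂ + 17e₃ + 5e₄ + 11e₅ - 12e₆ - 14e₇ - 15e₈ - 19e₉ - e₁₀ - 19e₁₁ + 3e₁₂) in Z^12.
73.0821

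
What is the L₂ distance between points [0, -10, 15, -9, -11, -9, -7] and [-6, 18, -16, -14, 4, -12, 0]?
45.7056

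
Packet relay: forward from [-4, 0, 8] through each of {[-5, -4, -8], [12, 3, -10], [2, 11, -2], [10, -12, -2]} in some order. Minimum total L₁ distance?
100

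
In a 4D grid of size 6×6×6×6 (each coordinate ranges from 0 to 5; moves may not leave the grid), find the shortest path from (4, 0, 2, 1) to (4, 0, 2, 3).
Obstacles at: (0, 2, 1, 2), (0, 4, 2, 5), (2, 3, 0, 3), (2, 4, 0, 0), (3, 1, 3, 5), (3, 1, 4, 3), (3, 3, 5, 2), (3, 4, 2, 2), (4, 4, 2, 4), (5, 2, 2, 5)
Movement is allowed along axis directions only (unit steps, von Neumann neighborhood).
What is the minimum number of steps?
2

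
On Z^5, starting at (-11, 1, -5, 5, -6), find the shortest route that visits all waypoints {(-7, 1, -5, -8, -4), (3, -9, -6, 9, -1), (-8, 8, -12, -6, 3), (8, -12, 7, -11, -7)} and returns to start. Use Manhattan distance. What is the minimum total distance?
188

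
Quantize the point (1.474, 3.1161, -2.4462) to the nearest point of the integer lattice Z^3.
(1, 3, -2)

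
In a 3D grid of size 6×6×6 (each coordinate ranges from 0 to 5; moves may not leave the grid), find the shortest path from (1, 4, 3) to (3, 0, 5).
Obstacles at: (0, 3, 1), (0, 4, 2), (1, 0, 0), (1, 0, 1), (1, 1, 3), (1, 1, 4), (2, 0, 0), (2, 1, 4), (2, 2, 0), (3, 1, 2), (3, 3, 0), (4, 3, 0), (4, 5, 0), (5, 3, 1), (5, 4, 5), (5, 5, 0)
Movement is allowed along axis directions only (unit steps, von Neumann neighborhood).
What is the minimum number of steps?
8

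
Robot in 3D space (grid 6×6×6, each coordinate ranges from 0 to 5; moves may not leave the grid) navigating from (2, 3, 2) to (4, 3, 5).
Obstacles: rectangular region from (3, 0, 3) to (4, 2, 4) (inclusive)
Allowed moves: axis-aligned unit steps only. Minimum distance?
5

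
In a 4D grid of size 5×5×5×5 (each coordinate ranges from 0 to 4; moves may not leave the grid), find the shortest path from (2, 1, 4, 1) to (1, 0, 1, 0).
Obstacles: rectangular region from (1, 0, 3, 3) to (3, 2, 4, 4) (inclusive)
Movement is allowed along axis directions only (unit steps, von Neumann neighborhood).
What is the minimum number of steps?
6
(one shortest path: (2, 1, 4, 1) → (1, 1, 4, 1) → (1, 0, 4, 1) → (1, 0, 3, 1) → (1, 0, 2, 1) → (1, 0, 1, 1) → (1, 0, 1, 0))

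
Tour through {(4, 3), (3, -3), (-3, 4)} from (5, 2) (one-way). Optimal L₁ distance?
22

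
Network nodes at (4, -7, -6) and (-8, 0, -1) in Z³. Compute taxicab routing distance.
24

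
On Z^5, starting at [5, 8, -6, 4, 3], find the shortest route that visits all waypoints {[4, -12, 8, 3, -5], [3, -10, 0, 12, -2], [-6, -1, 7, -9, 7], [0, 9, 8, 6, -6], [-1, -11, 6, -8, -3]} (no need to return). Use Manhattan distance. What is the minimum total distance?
142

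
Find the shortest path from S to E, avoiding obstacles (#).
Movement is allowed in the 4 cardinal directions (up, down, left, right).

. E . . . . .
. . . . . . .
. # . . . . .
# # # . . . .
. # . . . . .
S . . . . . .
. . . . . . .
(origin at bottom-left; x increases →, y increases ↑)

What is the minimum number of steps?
10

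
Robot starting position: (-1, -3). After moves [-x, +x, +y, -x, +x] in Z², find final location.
(-1, -2)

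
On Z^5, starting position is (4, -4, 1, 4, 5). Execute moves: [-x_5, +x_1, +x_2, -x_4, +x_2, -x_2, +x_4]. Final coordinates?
(5, -3, 1, 4, 4)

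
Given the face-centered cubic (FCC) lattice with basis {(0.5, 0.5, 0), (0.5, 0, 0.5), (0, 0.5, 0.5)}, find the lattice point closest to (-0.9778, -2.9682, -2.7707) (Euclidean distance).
(-1, -3, -3)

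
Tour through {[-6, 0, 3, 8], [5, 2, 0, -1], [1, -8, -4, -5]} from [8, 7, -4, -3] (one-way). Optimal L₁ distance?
71
(one optimal route: (8, 7, -4, -3) → (5, 2, 0, -1) → (1, -8, -4, -5) → (-6, 0, 3, 8))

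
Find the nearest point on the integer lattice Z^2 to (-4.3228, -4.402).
(-4, -4)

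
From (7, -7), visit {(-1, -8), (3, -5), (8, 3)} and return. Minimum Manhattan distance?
40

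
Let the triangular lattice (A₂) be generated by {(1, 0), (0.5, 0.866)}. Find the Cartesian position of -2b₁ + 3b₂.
(-0.5, 2.598)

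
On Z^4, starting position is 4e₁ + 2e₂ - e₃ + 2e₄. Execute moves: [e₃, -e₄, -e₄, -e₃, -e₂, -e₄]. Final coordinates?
(4, 1, -1, -1)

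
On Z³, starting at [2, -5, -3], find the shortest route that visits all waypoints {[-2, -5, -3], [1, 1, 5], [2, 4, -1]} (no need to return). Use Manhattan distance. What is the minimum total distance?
29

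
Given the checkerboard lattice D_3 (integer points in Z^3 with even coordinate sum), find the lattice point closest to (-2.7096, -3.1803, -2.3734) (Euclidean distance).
(-3, -3, -2)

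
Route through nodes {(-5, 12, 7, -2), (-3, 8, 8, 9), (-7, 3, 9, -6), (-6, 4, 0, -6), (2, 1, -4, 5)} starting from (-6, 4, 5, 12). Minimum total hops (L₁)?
85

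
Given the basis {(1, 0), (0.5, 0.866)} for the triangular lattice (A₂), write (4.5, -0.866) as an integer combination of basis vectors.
5b₁ - b₂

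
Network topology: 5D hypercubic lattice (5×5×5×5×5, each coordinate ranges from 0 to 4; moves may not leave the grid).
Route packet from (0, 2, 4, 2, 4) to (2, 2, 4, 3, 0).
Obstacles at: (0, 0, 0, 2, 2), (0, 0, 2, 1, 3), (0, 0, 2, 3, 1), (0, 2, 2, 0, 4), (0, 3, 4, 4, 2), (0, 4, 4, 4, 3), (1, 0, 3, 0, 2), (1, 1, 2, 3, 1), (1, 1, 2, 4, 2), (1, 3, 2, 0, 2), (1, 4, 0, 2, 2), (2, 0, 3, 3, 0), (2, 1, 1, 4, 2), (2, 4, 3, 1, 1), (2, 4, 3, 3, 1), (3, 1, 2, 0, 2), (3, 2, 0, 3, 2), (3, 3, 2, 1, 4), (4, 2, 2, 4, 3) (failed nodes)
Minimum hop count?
7
(one shortest path: (0, 2, 4, 2, 4) → (1, 2, 4, 2, 4) → (2, 2, 4, 2, 4) → (2, 2, 4, 3, 4) → (2, 2, 4, 3, 3) → (2, 2, 4, 3, 2) → (2, 2, 4, 3, 1) → (2, 2, 4, 3, 0))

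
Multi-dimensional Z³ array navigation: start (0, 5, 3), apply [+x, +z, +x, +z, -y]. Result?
(2, 4, 5)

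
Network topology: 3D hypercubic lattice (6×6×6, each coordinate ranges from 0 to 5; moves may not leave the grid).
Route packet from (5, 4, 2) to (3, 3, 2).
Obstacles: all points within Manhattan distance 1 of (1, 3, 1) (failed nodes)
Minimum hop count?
3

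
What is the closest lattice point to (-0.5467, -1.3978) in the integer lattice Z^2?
(-1, -1)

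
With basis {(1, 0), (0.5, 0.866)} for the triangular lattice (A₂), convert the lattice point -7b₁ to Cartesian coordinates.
(-7, 0)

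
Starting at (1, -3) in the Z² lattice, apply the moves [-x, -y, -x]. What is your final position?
(-1, -4)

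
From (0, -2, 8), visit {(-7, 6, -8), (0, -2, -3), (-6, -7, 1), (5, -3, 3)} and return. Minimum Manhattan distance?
82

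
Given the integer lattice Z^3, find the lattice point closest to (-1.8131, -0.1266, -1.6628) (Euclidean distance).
(-2, 0, -2)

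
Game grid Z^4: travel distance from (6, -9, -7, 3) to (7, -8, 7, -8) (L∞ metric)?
14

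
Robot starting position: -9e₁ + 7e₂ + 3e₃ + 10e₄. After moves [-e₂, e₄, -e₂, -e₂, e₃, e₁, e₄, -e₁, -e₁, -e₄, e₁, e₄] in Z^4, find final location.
(-9, 4, 4, 12)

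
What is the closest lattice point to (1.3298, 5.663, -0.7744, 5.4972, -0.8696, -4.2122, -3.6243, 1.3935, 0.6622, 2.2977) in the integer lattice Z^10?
(1, 6, -1, 5, -1, -4, -4, 1, 1, 2)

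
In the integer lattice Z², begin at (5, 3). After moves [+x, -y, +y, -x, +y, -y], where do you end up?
(5, 3)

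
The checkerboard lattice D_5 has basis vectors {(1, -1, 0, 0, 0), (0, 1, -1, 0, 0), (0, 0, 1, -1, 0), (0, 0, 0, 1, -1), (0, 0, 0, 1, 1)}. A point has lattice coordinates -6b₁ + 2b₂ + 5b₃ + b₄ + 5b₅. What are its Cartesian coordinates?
(-6, 8, 3, 1, 4)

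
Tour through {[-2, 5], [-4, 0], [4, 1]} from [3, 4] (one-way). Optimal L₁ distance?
20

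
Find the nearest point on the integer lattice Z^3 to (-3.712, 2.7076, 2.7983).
(-4, 3, 3)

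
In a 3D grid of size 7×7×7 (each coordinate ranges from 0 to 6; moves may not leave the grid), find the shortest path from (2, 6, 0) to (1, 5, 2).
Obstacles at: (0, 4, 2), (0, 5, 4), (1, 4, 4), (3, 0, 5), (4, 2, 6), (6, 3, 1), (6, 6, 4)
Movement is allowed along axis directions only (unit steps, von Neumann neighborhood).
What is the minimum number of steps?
4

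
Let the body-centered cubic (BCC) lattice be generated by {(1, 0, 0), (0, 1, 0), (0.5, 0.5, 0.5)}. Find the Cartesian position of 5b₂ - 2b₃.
(-1, 4, -1)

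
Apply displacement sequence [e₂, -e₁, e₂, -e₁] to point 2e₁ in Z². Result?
(0, 2)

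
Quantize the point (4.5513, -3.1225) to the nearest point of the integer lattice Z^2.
(5, -3)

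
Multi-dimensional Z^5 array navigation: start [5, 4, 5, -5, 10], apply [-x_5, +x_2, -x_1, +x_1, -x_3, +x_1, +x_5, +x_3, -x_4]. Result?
(6, 5, 5, -6, 10)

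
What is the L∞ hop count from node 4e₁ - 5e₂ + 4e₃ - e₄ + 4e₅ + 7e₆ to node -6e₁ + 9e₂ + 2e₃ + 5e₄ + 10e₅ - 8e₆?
15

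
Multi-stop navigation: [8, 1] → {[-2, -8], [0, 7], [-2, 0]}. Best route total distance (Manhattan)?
31
(one optimal route: (8, 1) → (0, 7) → (-2, 0) → (-2, -8))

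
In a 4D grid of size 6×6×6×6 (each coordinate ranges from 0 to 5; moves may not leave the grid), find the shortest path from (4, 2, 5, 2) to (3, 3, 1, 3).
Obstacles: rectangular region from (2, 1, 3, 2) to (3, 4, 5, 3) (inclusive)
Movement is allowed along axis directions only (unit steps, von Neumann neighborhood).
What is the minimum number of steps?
7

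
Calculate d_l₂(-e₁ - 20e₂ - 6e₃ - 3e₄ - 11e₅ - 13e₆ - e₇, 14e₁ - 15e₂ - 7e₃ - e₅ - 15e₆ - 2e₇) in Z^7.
19.105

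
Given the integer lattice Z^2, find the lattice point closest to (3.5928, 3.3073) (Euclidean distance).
(4, 3)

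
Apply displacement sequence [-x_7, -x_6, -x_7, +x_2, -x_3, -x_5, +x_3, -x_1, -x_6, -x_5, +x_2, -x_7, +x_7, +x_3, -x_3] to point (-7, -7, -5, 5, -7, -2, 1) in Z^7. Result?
(-8, -5, -5, 5, -9, -4, -1)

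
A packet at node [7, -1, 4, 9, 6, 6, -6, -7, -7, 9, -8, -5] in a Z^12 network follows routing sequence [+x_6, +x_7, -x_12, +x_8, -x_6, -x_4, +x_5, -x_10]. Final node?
(7, -1, 4, 8, 7, 6, -5, -6, -7, 8, -8, -6)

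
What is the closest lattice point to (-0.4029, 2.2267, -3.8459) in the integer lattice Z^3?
(0, 2, -4)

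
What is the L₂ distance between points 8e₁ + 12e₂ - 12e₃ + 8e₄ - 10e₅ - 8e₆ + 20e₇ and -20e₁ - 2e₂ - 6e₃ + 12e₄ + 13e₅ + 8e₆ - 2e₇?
47.9687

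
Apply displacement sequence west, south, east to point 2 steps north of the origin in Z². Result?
(0, 1)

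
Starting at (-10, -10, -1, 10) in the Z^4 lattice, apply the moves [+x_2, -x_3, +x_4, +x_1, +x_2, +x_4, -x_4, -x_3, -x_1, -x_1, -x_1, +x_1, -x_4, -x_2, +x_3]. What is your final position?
(-11, -9, -2, 10)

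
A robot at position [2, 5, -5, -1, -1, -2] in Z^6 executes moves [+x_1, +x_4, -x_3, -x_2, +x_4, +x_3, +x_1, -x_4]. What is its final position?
(4, 4, -5, 0, -1, -2)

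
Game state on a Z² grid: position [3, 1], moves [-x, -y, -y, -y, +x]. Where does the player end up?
(3, -2)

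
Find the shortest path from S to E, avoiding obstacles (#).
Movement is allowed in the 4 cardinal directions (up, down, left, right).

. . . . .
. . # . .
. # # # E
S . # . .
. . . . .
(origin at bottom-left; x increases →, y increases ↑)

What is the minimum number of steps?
7
(one shortest path: (0, 1) → (1, 1) → (1, 0) → (2, 0) → (3, 0) → (4, 0) → (4, 1) → (4, 2))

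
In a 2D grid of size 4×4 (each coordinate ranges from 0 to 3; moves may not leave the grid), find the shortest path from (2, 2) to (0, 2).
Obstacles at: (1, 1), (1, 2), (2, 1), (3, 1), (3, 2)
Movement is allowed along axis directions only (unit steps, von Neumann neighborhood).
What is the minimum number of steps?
4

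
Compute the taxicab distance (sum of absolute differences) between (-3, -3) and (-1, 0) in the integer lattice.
5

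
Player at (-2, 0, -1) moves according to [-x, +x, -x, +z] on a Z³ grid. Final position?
(-3, 0, 0)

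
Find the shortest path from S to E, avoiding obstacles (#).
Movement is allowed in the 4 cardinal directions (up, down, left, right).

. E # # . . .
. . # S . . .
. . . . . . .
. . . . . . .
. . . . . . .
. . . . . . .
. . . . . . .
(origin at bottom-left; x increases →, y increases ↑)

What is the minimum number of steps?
5
(one shortest path: (3, 5) → (3, 4) → (2, 4) → (1, 4) → (1, 5) → (1, 6))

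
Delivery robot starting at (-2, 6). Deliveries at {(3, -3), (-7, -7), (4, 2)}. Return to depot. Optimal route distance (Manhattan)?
48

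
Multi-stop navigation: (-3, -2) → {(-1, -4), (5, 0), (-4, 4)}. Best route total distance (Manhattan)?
27
(one optimal route: (-3, -2) → (-1, -4) → (5, 0) → (-4, 4))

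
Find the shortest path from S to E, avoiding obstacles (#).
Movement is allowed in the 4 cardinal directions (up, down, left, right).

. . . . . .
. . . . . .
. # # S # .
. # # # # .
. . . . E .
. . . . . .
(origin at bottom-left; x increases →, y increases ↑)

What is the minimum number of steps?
7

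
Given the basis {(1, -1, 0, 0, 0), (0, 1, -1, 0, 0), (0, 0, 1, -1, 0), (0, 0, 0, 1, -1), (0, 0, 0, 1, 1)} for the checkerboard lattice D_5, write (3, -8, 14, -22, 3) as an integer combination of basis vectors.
3b₁ - 5b₂ + 9b₃ - 8b₄ - 5b₅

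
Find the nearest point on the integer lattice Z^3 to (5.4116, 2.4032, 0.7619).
(5, 2, 1)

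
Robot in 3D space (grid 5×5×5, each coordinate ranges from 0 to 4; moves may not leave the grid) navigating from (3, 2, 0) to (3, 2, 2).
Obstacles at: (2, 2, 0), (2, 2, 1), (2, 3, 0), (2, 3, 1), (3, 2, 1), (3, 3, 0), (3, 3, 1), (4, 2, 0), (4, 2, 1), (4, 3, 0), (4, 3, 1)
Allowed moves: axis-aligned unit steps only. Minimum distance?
4
(one shortest path: (3, 2, 0) → (3, 1, 0) → (3, 1, 1) → (3, 1, 2) → (3, 2, 2))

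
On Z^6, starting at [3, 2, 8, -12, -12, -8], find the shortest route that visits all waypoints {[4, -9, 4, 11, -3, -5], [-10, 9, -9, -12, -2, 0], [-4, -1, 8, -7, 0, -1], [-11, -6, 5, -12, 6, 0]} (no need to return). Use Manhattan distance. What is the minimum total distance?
161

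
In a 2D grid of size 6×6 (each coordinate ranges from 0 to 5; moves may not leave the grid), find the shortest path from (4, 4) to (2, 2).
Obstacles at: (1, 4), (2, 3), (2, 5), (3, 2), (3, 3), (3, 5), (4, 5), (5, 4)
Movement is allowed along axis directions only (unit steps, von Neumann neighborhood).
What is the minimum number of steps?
6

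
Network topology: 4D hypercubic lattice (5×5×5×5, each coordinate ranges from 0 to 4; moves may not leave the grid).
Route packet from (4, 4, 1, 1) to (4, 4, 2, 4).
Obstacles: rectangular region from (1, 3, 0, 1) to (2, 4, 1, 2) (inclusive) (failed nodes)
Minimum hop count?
4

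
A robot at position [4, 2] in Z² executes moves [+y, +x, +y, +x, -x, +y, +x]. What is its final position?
(6, 5)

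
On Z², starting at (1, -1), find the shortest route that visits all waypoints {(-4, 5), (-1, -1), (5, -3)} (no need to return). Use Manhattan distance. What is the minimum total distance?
23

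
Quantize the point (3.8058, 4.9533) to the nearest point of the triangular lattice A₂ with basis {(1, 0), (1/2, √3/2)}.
(4, 5.196)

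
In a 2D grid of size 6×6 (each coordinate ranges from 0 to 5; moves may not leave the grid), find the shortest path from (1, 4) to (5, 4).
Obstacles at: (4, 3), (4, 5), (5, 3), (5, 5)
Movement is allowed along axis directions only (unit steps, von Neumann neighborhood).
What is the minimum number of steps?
4
(one shortest path: (1, 4) → (2, 4) → (3, 4) → (4, 4) → (5, 4))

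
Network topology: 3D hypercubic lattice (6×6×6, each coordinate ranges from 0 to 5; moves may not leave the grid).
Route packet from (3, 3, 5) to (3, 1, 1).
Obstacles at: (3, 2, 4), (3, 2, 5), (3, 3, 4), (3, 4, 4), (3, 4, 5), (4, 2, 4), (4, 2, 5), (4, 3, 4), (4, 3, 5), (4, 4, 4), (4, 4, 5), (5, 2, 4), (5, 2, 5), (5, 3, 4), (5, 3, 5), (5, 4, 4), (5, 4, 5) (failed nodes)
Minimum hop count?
8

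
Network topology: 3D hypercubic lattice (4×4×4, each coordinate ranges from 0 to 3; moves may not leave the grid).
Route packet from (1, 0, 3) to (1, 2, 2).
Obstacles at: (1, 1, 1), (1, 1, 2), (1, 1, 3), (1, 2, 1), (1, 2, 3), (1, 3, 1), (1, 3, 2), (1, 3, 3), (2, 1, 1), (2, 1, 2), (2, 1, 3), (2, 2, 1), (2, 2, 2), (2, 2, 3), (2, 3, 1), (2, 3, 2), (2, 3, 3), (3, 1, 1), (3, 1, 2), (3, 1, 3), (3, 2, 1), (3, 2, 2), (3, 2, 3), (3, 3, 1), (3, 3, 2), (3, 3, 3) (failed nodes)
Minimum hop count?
5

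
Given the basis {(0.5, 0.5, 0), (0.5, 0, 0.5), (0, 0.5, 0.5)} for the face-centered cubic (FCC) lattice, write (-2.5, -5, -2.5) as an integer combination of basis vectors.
-5b₁ - 5b₃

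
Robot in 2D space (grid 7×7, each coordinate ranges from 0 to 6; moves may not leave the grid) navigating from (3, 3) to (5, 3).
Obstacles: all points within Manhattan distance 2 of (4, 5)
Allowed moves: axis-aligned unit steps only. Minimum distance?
4
(one shortest path: (3, 3) → (3, 2) → (4, 2) → (5, 2) → (5, 3))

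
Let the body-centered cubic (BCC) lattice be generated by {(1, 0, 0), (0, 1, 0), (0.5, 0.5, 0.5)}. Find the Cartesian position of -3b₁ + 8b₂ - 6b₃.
(-6, 5, -3)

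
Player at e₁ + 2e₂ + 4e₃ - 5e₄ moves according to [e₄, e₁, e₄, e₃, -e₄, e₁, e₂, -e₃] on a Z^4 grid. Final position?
(3, 3, 4, -4)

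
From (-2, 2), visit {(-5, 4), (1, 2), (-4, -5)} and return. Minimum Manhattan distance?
30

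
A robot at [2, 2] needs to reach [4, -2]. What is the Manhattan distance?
6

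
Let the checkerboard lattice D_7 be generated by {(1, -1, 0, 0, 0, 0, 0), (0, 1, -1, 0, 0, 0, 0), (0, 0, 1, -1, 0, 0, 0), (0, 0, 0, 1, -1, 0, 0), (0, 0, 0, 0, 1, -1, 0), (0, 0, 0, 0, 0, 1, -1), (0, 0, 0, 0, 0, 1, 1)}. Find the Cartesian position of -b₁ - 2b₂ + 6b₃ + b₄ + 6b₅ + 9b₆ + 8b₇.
(-1, -1, 8, -5, 5, 11, -1)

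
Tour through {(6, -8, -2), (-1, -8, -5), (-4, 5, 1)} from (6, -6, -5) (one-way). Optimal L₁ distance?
37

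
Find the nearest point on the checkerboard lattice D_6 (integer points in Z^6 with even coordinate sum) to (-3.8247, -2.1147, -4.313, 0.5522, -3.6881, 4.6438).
(-4, -2, -4, 1, -4, 5)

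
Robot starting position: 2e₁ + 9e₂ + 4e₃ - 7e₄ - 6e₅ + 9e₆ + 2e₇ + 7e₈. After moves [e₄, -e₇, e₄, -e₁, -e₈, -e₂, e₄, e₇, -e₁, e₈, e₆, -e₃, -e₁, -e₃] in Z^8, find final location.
(-1, 8, 2, -4, -6, 10, 2, 7)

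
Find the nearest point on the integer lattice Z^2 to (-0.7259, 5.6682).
(-1, 6)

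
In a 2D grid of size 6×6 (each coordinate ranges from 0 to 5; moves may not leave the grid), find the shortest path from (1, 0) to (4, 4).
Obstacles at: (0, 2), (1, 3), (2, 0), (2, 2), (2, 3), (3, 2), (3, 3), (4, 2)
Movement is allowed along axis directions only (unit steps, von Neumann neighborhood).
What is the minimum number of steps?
9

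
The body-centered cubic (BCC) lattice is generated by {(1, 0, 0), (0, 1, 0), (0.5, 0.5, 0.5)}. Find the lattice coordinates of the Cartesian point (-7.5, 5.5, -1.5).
-6b₁ + 7b₂ - 3b₃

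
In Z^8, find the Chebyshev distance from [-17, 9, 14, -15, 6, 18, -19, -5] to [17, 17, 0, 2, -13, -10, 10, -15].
34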